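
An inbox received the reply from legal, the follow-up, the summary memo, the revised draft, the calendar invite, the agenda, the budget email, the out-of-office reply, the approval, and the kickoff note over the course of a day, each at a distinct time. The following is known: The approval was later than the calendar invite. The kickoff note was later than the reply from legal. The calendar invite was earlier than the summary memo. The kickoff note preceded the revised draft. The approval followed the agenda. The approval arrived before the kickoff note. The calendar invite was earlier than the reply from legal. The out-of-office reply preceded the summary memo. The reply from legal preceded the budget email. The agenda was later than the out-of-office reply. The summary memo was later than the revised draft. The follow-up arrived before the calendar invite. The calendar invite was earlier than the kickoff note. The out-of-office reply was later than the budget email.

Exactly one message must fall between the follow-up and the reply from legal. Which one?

the calendar invite

Tracing the constraints gives the follow-up → the calendar invite → the reply from legal, so the calendar invite sits after the follow-up and before the reply from legal.
No other message is forced both after the follow-up and before the reply from legal.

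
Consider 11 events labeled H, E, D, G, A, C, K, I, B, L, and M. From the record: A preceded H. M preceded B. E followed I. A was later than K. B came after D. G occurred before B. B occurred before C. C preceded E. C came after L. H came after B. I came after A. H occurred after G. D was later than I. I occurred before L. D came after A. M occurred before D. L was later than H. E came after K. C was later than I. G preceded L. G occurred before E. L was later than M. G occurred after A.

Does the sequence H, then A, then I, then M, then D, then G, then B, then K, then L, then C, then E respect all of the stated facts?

no

The constraints require A before H, but in the proposed sequence H appears ahead of A. That one violation is enough.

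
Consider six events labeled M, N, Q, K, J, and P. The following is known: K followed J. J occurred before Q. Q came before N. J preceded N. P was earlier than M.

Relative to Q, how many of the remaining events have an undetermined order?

Forced before Q: J; forced after Q: N.
That leaves K, M, and P with no forced order relative to Q — 3.

3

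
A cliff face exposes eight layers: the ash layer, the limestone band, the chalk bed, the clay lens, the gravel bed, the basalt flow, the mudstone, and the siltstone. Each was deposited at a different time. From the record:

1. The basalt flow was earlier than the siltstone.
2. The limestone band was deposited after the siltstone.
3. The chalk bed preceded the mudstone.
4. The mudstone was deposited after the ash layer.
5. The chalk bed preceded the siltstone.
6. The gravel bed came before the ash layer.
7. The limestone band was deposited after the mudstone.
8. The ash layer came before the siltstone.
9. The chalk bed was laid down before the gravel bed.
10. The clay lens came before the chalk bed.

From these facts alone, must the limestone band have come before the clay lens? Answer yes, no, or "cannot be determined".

Tracing the constraints gives the clay lens → the chalk bed → the mudstone → the limestone band, so the clay lens must come before the limestone band.
That means the limestone band cannot be before the clay lens.

no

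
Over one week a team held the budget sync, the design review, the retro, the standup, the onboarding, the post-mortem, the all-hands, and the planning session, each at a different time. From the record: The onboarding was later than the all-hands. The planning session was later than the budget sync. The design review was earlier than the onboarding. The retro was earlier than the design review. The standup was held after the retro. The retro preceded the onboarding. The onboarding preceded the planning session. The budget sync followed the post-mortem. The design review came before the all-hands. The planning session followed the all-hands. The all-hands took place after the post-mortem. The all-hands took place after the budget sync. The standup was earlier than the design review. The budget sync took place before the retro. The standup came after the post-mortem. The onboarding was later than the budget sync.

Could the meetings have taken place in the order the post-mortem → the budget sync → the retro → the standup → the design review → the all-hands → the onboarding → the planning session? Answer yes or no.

yes

Check each stated constraint against the proposed order — e.g. the post-mortem is ahead of the all-hands; the budget sync is ahead of the planning session. Every pair is in the required order; nothing is violated.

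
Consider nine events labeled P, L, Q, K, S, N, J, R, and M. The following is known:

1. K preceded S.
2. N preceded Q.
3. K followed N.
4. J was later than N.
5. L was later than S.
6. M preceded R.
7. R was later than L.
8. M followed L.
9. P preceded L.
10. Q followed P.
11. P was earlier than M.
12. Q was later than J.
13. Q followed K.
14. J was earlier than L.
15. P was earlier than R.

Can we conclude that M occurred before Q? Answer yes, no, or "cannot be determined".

cannot be determined

No chain of stated constraints runs from M to Q, and none runs from Q to M either.
So the relative order of M and Q is not fixed by the given facts.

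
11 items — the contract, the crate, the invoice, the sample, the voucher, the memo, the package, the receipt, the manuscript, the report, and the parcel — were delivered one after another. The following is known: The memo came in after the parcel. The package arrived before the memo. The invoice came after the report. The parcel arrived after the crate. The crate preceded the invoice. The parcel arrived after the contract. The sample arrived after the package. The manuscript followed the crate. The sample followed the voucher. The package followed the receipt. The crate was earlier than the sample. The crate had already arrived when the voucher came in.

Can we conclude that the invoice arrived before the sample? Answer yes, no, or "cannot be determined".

No chain of stated constraints runs from the invoice to the sample, and none runs from the sample to the invoice either.
So the relative order of the invoice and the sample is not fixed by the given facts.

cannot be determined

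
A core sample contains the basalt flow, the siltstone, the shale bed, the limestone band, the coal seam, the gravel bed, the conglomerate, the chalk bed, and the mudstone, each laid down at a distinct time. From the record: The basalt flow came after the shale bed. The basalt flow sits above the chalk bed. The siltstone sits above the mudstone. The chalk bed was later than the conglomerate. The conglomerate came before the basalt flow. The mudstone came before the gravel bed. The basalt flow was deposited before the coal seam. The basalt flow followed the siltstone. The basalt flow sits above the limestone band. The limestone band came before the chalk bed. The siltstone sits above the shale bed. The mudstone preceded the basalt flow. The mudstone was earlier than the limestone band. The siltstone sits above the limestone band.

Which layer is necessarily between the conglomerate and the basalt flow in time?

the chalk bed

Tracing the constraints gives the conglomerate → the chalk bed → the basalt flow, so the chalk bed sits after the conglomerate and before the basalt flow.
No other layer is forced both after the conglomerate and before the basalt flow.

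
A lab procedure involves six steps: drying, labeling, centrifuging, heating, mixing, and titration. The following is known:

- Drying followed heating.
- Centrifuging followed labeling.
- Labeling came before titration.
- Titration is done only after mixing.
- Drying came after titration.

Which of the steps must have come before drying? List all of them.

Directly stated before drying: heating and titration.
Labeling reaches drying via labeling → titration → drying.
Mixing reaches drying via mixing → titration → drying.
No chain forces centrifuging ahead of drying.

heating, labeling, mixing, titration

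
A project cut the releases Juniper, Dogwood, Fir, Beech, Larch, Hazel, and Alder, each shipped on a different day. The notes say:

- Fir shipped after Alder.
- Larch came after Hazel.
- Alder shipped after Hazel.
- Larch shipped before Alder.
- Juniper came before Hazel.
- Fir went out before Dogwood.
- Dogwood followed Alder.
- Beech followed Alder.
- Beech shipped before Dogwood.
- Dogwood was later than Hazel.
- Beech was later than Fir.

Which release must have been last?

Dogwood

Every other release has a chain of constraints placing it before Dogwood, so Dogwood is last.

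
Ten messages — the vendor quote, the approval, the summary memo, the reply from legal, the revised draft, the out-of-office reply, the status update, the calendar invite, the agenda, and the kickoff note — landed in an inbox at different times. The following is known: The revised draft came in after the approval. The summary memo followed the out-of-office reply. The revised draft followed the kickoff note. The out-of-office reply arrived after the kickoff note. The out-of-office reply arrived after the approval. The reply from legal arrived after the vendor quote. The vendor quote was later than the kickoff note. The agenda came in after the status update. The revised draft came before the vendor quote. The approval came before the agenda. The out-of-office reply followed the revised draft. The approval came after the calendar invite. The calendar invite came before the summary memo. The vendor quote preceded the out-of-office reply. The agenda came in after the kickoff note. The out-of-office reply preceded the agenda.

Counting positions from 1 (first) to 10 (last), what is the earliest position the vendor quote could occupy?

The approval, the calendar invite, the kickoff note, and the revised draft must all come before the vendor quote — 4 forced predecessors.
Nothing else is forced ahead of the vendor quote, so its earliest slot is position 4 + 1 = 5.

5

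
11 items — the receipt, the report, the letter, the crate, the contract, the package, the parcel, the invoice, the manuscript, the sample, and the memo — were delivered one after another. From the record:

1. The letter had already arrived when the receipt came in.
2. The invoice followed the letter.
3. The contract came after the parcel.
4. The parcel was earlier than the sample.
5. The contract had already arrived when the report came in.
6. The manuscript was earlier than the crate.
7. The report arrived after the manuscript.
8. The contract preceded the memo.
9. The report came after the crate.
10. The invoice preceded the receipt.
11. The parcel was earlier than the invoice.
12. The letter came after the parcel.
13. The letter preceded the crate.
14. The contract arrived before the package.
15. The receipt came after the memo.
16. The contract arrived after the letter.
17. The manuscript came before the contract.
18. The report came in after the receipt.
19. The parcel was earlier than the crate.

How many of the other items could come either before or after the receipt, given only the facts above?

3

Forced before the receipt: the contract, the invoice, the letter, the manuscript, the memo, and the parcel; forced after the receipt: the report.
That leaves the crate, the package, and the sample with no forced order relative to the receipt — 3.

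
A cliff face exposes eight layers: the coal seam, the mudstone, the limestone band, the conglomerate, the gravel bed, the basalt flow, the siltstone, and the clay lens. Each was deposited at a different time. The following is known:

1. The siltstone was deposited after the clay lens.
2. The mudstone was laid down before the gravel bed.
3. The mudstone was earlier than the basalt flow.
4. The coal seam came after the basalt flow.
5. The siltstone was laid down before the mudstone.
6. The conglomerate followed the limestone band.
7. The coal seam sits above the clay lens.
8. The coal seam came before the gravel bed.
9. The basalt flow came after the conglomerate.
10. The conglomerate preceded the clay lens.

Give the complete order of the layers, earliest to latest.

the limestone band, the conglomerate, the clay lens, the siltstone, the mudstone, the basalt flow, the coal seam, the gravel bed

The constraints fix every adjacent pair, so only one ordering works:
the limestone band → the conglomerate → the clay lens → the siltstone → the mudstone → the basalt flow → the coal seam → the gravel bed.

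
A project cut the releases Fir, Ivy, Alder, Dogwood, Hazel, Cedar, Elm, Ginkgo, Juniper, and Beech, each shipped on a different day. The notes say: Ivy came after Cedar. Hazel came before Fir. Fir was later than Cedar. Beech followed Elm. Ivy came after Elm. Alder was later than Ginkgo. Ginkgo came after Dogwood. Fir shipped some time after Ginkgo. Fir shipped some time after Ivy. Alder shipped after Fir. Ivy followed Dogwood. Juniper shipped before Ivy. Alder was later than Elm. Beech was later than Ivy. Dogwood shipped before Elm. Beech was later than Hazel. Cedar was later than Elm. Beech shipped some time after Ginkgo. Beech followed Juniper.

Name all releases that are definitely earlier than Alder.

Directly stated before Alder: Elm, Fir, and Ginkgo.
Cedar reaches Alder via Cedar → Fir → Alder.
Dogwood reaches Alder via Dogwood → Ginkgo → Alder.
Hazel reaches Alder via Hazel → Fir → Alder.
Likewise Ivy and Juniper each reach Alder by chaining the stated constraints.
No chain forces Beech ahead of Alder.

Cedar, Dogwood, Elm, Fir, Ginkgo, Hazel, Ivy, Juniper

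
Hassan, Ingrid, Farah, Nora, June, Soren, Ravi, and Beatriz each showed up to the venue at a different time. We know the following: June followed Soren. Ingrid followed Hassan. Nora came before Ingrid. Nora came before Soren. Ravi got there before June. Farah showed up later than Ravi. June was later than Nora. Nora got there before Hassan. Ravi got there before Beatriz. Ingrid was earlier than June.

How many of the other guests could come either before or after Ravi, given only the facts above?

4

Forced after Ravi: Beatriz, Farah, and June.
That leaves Hassan, Ingrid, Nora, and Soren with no forced order relative to Ravi — 4.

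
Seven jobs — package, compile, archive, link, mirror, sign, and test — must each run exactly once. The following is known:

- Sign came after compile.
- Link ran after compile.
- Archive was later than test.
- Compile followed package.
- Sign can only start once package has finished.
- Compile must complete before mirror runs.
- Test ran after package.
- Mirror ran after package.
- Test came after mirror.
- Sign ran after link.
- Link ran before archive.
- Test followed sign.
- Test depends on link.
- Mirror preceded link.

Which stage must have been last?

Every other stage has a chain of constraints placing it before archive, so archive is last.

archive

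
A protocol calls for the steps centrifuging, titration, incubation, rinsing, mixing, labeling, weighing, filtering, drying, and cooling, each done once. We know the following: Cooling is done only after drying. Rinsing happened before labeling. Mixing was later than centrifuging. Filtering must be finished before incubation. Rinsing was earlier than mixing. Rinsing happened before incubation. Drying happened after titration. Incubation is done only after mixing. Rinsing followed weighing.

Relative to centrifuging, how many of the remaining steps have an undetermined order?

7

Forced after centrifuging: incubation and mixing.
That leaves cooling, drying, filtering, labeling, rinsing, titration, and weighing with no forced order relative to centrifuging — 7.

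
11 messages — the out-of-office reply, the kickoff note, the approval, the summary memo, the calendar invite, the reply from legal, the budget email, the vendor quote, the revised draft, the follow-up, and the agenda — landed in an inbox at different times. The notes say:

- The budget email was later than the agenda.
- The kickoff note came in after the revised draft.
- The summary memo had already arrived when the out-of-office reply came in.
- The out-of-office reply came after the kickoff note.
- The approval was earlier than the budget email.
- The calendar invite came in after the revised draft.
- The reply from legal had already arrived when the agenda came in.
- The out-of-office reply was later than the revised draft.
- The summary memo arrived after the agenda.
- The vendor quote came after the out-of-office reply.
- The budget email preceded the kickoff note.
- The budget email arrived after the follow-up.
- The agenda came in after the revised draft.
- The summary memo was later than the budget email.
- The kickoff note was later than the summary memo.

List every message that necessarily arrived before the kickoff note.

Directly stated before the kickoff note: the budget email, the revised draft, and the summary memo.
The agenda reaches the kickoff note via the agenda → the budget email → the kickoff note.
The approval reaches the kickoff note via the approval → the budget email → the kickoff note.
The follow-up reaches the kickoff note via the follow-up → the budget email → the kickoff note.
Likewise the reply from legal reaches the kickoff note by chaining the stated constraints.

the agenda, the approval, the budget email, the follow-up, the reply from legal, the revised draft, the summary memo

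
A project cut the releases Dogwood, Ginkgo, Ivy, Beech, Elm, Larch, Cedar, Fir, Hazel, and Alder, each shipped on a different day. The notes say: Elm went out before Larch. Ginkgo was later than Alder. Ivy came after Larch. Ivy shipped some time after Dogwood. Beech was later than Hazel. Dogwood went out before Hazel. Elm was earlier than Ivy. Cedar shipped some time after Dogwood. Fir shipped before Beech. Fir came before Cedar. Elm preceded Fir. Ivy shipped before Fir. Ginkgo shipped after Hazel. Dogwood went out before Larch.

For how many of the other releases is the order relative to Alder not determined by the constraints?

8

Forced after Alder: Ginkgo.
That leaves Beech, Cedar, Dogwood, Elm, Fir, Hazel, Ivy, and Larch with no forced order relative to Alder — 8.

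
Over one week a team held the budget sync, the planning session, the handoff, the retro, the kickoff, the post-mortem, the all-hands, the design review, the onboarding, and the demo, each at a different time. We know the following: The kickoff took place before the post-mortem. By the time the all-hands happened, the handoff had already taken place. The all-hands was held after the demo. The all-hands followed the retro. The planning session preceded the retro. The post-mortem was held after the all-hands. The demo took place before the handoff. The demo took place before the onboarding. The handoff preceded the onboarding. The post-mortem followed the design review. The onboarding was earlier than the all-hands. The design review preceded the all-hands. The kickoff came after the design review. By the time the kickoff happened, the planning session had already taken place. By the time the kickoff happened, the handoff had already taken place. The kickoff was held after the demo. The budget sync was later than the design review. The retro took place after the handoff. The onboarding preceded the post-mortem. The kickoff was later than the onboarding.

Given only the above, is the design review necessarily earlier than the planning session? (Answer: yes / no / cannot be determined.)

cannot be determined

No chain of stated constraints runs from the design review to the planning session, and none runs from the planning session to the design review either.
So the relative order of the design review and the planning session is not fixed by the given facts.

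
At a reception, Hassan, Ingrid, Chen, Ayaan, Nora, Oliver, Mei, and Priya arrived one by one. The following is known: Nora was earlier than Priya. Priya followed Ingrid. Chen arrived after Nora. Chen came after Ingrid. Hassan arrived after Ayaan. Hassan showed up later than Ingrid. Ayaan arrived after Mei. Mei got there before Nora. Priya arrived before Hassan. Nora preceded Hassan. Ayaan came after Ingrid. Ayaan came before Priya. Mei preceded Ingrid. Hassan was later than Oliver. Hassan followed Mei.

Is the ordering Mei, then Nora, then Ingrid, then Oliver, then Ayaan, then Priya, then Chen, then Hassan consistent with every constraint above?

Check each stated constraint against the proposed order — e.g. Nora is ahead of Hassan; Mei is ahead of Hassan. Every pair is in the required order; nothing is violated.

yes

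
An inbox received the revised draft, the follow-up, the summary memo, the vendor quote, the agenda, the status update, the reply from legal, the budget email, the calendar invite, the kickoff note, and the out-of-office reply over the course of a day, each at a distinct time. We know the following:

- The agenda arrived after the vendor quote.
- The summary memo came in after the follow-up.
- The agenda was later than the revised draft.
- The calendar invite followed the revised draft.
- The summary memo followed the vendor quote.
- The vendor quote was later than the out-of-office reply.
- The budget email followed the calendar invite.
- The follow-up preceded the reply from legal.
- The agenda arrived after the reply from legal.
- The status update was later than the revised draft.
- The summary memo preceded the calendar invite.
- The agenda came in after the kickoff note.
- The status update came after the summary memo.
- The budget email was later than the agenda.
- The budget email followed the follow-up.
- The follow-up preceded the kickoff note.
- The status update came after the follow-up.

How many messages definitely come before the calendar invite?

5

Directly stated before the calendar invite: the revised draft and the summary memo.
The follow-up reaches the calendar invite via the follow-up → the summary memo → the calendar invite.
The out-of-office reply reaches the calendar invite via the out-of-office reply → the vendor quote → the summary memo → the calendar invite.
The vendor quote reaches the calendar invite via the vendor quote → the summary memo → the calendar invite.
No chain forces the status update (or any of the others) ahead of the calendar invite.
That's the follow-up, the out-of-office reply, the revised draft, the summary memo, and the vendor quote — 5 in all.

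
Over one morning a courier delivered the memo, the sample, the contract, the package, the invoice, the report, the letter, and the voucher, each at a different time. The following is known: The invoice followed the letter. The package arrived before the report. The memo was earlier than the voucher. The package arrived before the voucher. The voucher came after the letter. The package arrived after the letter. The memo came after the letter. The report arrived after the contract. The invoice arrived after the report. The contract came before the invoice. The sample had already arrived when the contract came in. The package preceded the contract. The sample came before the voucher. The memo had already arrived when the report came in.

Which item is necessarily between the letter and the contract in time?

Tracing the constraints gives the letter → the package → the contract, so the package sits after the letter and before the contract.
No other item is forced both after the letter and before the contract.

the package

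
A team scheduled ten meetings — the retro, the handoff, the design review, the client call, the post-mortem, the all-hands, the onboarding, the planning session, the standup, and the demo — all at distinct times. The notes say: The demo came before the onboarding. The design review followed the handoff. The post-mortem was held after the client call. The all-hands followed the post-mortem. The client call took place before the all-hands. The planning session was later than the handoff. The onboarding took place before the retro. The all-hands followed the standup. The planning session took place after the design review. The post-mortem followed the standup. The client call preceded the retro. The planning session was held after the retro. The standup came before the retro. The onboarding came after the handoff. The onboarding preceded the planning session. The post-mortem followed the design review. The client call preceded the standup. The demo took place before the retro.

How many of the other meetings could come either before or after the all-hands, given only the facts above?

Forced before the all-hands: the client call, the design review, the handoff, the post-mortem, and the standup.
That leaves the demo, the onboarding, the planning session, and the retro with no forced order relative to the all-hands — 4.

4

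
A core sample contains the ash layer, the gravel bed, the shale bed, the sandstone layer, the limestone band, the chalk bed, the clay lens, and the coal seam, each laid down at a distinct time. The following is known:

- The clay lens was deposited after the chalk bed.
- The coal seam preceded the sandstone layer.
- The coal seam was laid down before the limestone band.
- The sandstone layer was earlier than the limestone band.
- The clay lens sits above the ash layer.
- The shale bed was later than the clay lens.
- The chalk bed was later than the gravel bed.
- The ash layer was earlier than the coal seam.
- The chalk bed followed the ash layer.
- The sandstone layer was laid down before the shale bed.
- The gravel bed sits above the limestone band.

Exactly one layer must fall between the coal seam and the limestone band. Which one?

Tracing the constraints gives the coal seam → the sandstone layer → the limestone band, so the sandstone layer sits after the coal seam and before the limestone band.
No other layer is forced both after the coal seam and before the limestone band.

the sandstone layer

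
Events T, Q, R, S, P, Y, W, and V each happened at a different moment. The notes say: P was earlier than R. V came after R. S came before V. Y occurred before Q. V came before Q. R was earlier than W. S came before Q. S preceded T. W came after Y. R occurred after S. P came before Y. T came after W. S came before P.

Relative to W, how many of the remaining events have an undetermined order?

2

Forced before W: P, R, S, and Y; forced after W: T.
That leaves Q and V with no forced order relative to W — 2.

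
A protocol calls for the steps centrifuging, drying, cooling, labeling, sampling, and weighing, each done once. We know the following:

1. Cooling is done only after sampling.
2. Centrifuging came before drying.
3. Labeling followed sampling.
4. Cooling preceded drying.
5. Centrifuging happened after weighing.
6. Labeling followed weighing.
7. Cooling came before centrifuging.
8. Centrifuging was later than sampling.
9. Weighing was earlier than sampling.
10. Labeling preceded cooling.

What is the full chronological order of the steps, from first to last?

weighing, sampling, labeling, cooling, centrifuging, drying

The constraints fix every adjacent pair, so only one ordering works:
weighing → sampling → labeling → cooling → centrifuging → drying.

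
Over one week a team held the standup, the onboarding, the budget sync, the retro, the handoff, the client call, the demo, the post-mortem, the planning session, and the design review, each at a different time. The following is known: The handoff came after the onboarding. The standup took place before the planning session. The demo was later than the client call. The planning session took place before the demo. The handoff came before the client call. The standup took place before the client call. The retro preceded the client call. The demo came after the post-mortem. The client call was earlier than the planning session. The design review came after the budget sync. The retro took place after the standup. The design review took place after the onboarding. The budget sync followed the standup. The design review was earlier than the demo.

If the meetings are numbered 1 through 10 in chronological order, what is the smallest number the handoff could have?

The onboarding must come before the handoff — 1 forced predecessor.
Nothing else is forced ahead of the handoff, so its earliest slot is position 1 + 1 = 2.

2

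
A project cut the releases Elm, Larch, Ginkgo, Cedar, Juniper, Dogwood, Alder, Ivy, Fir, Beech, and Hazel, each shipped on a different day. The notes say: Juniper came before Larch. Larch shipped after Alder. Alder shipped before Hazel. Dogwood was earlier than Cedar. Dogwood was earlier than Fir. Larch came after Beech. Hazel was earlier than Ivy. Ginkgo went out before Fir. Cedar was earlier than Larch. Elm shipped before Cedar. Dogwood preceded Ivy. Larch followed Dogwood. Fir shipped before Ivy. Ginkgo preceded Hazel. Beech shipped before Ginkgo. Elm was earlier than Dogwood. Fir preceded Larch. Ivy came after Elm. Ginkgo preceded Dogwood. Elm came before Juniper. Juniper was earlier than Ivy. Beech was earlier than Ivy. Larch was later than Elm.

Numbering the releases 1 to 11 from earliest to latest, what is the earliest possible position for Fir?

5

Beech, Dogwood, Elm, and Ginkgo must all come before Fir — 4 forced predecessors.
Nothing else is forced ahead of Fir, so its earliest slot is position 4 + 1 = 5.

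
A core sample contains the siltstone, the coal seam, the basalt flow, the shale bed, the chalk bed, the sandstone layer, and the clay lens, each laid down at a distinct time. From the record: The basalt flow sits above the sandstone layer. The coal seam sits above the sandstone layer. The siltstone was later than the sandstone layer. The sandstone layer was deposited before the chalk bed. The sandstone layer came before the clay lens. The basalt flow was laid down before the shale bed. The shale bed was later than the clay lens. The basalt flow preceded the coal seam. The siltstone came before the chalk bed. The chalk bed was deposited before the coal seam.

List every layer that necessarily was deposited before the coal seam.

Directly stated before the coal seam: the basalt flow, the chalk bed, and the sandstone layer.
The siltstone reaches the coal seam via the siltstone → the chalk bed → the coal seam.
No chain forces the shale bed (or any of the others) ahead of the coal seam.

the basalt flow, the chalk bed, the sandstone layer, the siltstone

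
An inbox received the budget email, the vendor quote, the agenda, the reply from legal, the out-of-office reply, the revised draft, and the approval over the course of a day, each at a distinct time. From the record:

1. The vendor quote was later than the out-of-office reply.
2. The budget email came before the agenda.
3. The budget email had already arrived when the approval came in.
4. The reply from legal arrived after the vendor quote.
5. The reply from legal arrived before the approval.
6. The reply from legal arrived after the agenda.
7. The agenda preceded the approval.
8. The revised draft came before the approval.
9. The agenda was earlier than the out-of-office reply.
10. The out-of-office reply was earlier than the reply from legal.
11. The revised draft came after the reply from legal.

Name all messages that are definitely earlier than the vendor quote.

Directly stated before the vendor quote: the out-of-office reply.
The agenda reaches the vendor quote via the agenda → the out-of-office reply → the vendor quote.
The budget email reaches the vendor quote via the budget email → the agenda → the out-of-office reply → the vendor quote.

the agenda, the budget email, the out-of-office reply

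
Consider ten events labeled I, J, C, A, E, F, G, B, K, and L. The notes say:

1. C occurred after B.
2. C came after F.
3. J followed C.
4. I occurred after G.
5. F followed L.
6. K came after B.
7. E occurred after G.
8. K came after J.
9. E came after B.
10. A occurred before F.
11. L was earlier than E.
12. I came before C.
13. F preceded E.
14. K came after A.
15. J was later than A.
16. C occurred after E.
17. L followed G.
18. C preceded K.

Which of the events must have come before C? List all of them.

A, B, E, F, G, I, L

Directly stated before C: B, E, F, and I.
A reaches C via A → F → C.
G reaches C via G → I → C.
L reaches C via L → E → C.
No chain forces J (or any of the others) ahead of C.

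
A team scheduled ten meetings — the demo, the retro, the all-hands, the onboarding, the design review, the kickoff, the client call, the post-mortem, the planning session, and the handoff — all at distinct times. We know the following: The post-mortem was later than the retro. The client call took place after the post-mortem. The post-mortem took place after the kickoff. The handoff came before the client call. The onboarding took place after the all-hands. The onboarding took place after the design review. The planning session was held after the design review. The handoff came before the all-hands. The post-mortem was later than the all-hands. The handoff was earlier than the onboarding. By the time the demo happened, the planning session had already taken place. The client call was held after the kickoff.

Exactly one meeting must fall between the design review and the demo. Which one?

Tracing the constraints gives the design review → the planning session → the demo, so the planning session sits after the design review and before the demo.
No other meeting is forced both after the design review and before the demo.

the planning session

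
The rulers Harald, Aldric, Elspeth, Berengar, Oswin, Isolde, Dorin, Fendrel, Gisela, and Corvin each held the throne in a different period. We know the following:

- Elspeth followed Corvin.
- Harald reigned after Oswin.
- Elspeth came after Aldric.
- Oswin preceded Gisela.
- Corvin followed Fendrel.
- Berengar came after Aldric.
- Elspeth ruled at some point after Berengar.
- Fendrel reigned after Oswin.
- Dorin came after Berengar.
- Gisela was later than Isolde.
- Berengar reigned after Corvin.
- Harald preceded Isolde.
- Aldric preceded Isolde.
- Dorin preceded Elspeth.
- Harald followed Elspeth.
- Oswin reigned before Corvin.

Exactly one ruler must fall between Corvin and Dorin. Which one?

Tracing the constraints gives Corvin → Berengar → Dorin, so Berengar sits after Corvin and before Dorin.
No other ruler is forced both after Corvin and before Dorin.

Berengar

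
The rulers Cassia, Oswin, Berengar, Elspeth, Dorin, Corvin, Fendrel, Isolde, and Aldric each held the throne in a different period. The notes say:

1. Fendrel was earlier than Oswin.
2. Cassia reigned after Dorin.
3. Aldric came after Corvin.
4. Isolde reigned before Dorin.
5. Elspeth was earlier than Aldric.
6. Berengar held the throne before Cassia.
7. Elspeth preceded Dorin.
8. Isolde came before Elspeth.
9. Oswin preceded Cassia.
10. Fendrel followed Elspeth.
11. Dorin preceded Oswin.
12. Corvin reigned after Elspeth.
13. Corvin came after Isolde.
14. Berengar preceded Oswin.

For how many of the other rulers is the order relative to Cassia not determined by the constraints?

2

Forced before Cassia: Berengar, Dorin, Elspeth, Fendrel, Isolde, and Oswin.
That leaves Aldric and Corvin with no forced order relative to Cassia — 2.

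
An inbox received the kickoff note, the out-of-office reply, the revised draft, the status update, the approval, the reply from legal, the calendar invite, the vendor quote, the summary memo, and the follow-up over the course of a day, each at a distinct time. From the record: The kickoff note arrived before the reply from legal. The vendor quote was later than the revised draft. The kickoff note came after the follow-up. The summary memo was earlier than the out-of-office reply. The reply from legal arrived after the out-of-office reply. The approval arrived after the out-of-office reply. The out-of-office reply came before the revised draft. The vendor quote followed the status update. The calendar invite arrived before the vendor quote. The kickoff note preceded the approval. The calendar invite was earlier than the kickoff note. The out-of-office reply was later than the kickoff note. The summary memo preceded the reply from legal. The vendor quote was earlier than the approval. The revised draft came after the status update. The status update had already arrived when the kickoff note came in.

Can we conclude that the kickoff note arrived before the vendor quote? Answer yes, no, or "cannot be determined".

yes

Chain the constraints: the kickoff note → the out-of-office reply → the revised draft → the vendor quote. Each link is directly stated, so the kickoff note comes before the vendor quote.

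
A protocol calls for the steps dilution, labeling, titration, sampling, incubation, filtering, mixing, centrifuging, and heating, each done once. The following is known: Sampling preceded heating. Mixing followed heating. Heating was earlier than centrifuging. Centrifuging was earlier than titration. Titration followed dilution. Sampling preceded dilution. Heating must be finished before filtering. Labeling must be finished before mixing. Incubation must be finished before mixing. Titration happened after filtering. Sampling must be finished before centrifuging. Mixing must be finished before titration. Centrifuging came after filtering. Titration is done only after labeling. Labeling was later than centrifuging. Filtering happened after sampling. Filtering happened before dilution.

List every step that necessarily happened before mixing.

Directly stated before mixing: heating, incubation, and labeling.
Centrifuging reaches mixing via centrifuging → labeling → mixing.
Filtering reaches mixing via filtering → centrifuging → labeling → mixing.
Sampling reaches mixing via sampling → heating → mixing.
No chain forces titration (or any of the others) ahead of mixing.

centrifuging, filtering, heating, incubation, labeling, sampling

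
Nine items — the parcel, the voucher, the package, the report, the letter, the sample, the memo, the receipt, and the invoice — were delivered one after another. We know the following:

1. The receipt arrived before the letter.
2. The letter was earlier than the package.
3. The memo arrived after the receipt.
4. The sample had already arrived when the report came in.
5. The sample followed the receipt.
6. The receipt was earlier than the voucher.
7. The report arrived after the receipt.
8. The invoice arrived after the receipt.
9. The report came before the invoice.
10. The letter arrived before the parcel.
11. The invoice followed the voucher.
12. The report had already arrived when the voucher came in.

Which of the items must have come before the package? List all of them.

the letter, the receipt

Directly stated before the package: the letter.
The receipt reaches the package via the receipt → the letter → the package.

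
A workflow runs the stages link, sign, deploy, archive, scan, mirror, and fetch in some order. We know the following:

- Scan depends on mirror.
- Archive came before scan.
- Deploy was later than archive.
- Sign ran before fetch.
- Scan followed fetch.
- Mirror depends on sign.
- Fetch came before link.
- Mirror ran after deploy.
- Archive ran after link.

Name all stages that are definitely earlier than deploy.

archive, fetch, link, sign

Directly stated before deploy: archive.
Fetch reaches deploy via fetch → link → archive → deploy.
Link reaches deploy via link → archive → deploy.
Sign reaches deploy via sign → fetch → link → archive → deploy.
No chain forces scan (or any of the others) ahead of deploy.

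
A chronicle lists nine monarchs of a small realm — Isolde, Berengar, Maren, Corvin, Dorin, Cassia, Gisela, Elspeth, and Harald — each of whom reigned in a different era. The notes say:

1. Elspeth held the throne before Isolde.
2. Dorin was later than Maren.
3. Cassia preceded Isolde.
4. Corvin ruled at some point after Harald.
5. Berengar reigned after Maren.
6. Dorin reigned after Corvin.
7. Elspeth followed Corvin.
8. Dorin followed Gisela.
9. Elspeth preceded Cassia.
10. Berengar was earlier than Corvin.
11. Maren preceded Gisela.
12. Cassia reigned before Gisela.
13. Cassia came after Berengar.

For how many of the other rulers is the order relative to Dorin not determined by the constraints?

1

Forced before Dorin: Berengar, Cassia, Corvin, Elspeth, Gisela, Harald, and Maren.
That leaves Isolde with no forced order relative to Dorin — 1.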